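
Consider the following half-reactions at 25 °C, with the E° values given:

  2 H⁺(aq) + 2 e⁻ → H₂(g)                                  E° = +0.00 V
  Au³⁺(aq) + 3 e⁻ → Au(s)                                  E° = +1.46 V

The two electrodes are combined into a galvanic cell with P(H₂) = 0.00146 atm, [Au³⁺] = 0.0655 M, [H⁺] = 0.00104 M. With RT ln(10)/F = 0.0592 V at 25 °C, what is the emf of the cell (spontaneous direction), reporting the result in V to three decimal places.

Au³⁺/Au is the cathode (higher E°), H⁺/H₂ the anode: E°cell = +1.46 − (+0.00) = +1.46 V, n = 6.
Overall: 2 Au³⁺(aq) + 3 H₂(g) → 2 Au(s) + 6 H⁺(aq)
Q = [H⁺]^6 / ([Au³⁺]^2·P(H₂)^3); log Q = -7.023.
E = E° − (0.0592/n) log Q = +1.46 − (0.0592/6)(-7.023) = +1.529 V.

+1.529 V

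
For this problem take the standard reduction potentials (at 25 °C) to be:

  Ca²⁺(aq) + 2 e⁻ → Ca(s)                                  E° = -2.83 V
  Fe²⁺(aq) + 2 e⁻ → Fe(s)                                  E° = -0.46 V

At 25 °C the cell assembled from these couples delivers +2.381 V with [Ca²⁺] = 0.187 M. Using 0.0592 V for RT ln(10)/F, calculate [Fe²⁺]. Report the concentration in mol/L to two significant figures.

Fe²⁺/Fe is the cathode, Ca²⁺/Ca the anode: E°cell = +2.37 V, n = 2.
Overall reaction: Fe²⁺(aq) + Ca(s) → Fe(s) + Ca²⁺(aq); Q = [Ca²⁺]^1/[Fe²⁺]^1.
From E = E° − (0.0592/n) log Q: log Q = (E° − E)·n/0.0592 = (+2.37 − (+2.381))·2/0.0592 = -0.3716.
So 1·log[Fe²⁺] = 1·log(0.187) − log Q = -0.7282 − (-0.3716) = -0.3566; [Fe²⁺] = 10^(-0.3566) ≈ 0.44 M.

0.44 M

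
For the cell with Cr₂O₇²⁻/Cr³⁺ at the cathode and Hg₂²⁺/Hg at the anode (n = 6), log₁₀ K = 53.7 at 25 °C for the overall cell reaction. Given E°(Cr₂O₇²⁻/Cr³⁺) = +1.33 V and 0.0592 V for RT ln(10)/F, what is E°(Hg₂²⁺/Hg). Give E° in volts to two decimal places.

E°cell = (0.0592/n)·log K = (0.0592/6)(53.7) = +0.530 V.
Since Cr₂O₇²⁻/Cr³⁺ is the cathode and Hg₂²⁺/Hg the anode, E°cell = E°(Cr₂O₇²⁻/Cr³⁺) − E°(Hg₂²⁺/Hg).
So E°(Hg₂²⁺/Hg) = E°(Cr₂O₇²⁻/Cr³⁺) − E°cell = (+1.33) − (+0.530) = +0.80 V.

+0.80 V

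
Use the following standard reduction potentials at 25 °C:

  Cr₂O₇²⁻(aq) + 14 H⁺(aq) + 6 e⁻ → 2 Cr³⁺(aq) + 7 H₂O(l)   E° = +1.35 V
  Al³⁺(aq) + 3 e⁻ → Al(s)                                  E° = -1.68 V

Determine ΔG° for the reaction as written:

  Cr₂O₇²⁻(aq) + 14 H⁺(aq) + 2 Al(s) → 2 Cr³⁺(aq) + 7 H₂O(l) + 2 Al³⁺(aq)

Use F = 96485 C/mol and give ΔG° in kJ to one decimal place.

-1754.1 kJ

As written, Cr₂O₇²⁻/Cr³⁺ is reduced (cathode) and Al³⁺/Al is oxidised (anode), so E°cell = (+1.35) − (-1.68) = +3.03 V.
Balancing electrons gives n = 6.
ΔG° = −nFE° = −(6)(96485)(+3.03) = -1,754,097 J = -1754.1 kJ.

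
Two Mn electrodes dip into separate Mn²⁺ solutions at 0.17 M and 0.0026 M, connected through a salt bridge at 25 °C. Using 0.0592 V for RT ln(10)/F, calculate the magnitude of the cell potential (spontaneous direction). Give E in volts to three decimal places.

For a concentration cell E°cell = 0. The 0.17 M side is the cathode (reduction is favoured where [Mn²⁺] is higher).
With n = 2, E = −(0.0592/2) log([Mn²⁺]ₐₙ/[Mn²⁺]꜀ₐₜ) = −(0.0592/2) log(0.0026/0.17) = −(0.0592/2)(-1.815) = +0.054 V.

+0.054 V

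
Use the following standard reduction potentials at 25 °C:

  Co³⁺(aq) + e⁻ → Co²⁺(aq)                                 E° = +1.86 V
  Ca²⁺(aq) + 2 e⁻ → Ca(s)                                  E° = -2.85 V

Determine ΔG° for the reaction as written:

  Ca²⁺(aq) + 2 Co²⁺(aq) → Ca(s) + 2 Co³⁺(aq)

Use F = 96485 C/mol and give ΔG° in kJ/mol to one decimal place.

+908.9 kJ/mol

As written, Ca²⁺/Ca is reduced (cathode) and Co³⁺/Co²⁺ is oxidised (anode), so E°cell = (-2.85) − (+1.86) = -4.71 V.
Balancing electrons gives n = 2.
ΔG° = −nFE° = −(2)(96485)(-4.71) = 908,889 J = +908.9 kJ/mol.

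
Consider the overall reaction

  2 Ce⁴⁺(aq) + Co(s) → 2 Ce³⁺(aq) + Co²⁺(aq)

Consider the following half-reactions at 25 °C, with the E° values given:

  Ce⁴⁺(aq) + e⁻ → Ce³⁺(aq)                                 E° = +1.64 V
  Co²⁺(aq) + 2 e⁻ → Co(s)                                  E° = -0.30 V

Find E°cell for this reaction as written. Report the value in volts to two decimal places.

The Ce⁴⁺/Ce³⁺ couple has the higher reduction potential, so it is the cathode; Co²⁺/Co is oxidised at the anode.
E°cell = E°(cathode) − E°(anode) = (+1.64) − (-0.30) = +1.94 V.

+1.94 V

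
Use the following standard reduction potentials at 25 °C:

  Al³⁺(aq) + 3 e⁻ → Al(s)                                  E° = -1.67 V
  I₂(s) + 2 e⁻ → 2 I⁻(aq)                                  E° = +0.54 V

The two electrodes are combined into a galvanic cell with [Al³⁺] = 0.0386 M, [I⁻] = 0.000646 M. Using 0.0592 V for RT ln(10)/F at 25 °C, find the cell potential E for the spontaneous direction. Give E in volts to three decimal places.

+2.427 V

I₂/I⁻ is the cathode (higher E°), Al³⁺/Al the anode: E°cell = +0.54 − (-1.67) = +2.21 V, n = 6.
Overall: 3 I₂(s) + 2 Al(s) → 6 I⁻(aq) + 2 Al³⁺(aq)
Q = [I⁻]^6·[Al³⁺]^2; log Q = -21.965.
E = E° − (0.0592/n) log Q = +2.21 − (0.0592/6)(-21.965) = +2.427 V.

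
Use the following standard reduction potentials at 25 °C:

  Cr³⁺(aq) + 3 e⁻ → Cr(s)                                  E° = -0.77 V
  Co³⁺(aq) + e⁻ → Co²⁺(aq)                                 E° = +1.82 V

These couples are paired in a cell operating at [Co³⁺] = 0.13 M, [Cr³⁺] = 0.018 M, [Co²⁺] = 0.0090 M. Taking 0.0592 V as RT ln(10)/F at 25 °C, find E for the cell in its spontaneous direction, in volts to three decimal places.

+2.693 V

Co³⁺/Co²⁺ is the cathode (higher E°), Cr³⁺/Cr the anode: E°cell = +1.82 − (-0.77) = +2.59 V, n = 3.
Overall: 3 Co³⁺(aq) + Cr(s) → 3 Co²⁺(aq) + Cr³⁺(aq)
Q = [Co²⁺]^3·[Cr³⁺] / ([Co³⁺]^3); log Q = -5.224.
E = E° − (0.0592/n) log Q = +2.59 − (0.0592/3)(-5.224) = +2.693 V.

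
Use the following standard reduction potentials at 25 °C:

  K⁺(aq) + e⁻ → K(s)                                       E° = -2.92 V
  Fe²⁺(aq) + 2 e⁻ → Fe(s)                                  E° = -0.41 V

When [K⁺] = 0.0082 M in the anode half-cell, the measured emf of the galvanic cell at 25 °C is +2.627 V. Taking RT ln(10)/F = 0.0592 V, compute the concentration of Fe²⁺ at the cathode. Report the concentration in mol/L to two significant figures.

Fe²⁺/Fe is the cathode, K⁺/K the anode: E°cell = +2.51 V, n = 2.
Overall reaction: Fe²⁺(aq) + 2 K(s) → Fe(s) + 2 K⁺(aq); Q = [K⁺]^2/[Fe²⁺]^1.
From E = E° − (0.0592/n) log Q: log Q = (E° − E)·n/0.0592 = (+2.51 − (+2.627))·2/0.0592 = -3.9527.
So 1·log[Fe²⁺] = 2·log(0.0082) − log Q = -4.1724 − (-3.9527) = -0.2197; [Fe²⁺] = 10^(-0.2197) ≈ 0.60 M.

0.60 M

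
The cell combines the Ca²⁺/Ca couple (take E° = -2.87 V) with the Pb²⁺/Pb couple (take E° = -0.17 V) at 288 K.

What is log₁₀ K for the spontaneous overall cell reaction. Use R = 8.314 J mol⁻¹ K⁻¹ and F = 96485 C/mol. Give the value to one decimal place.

Cathode: Pb²⁺/Pb; anode: Ca²⁺/Ca. E°cell = (-0.17) − (-2.87) = +2.70 V, with n = 2.
ΔG° = −nFE° = −RT ln K, so ln K = nFE°/(RT) = (2)(96485)(+2.70) / ((8.314)(288)) = 217.596.
log₁₀ K = 217.596 / ln 10 = 94.5.

94.5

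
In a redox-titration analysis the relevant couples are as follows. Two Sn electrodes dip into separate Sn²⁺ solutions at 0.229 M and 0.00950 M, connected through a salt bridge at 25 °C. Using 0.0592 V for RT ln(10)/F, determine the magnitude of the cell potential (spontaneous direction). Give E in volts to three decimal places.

For a concentration cell E°cell = 0. The 0.229 M side is the cathode (reduction is favoured where [Sn²⁺] is higher).
With n = 2, E = −(0.0592/2) log([Sn²⁺]ₐₙ/[Sn²⁺]꜀ₐₜ) = −(0.0592/2) log(0.0095/0.229) = −(0.0592/2)(-1.382) = +0.041 V.

+0.041 V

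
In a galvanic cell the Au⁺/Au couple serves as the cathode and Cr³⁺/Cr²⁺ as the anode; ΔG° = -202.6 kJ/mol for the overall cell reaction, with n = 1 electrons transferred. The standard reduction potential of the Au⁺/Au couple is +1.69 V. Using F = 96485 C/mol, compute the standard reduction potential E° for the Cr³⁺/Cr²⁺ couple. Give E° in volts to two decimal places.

E°cell = −ΔG°/(nF) = −(-202.6×10³)/((1)(96485)) = +2.100 V.
Since Au⁺/Au is the cathode and Cr³⁺/Cr²⁺ the anode, E°cell = E°(Au⁺/Au) − E°(Cr³⁺/Cr²⁺).
So E°(Cr³⁺/Cr²⁺) = E°(Au⁺/Au) − E°cell = (+1.69) − (+2.100) = -0.41 V.

-0.41 V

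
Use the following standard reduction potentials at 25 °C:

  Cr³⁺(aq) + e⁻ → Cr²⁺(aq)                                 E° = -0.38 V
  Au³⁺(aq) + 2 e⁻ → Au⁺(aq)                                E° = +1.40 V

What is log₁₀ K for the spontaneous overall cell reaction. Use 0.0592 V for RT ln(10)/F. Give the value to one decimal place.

60.1

Cathode: Au³⁺/Au⁺; anode: Cr³⁺/Cr²⁺. E°cell = +1.78 V, n = 2.
log K = nE°cell / 0.0592 = (2)(+1.78) / 0.0592 = 60.1.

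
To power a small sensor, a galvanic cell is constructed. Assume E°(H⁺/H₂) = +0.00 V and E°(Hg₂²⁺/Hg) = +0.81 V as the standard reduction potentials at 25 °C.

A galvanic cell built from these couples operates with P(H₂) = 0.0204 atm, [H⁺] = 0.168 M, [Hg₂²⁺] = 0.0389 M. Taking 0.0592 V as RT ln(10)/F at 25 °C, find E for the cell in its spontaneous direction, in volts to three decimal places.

+0.764 V

Hg₂²⁺/Hg is the cathode (higher E°), H⁺/H₂ the anode: E°cell = +0.81 − (+0.00) = +0.81 V, n = 2.
Overall: Hg₂²⁺(aq) + H₂(g) → 2 Hg(l) + 2 H⁺(aq)
Q = [H⁺]^2 / ([Hg₂²⁺]·P(H₂)); log Q = 1.551.
E = E° − (0.0592/n) log Q = +0.81 − (0.0592/2)(1.551) = +0.764 V.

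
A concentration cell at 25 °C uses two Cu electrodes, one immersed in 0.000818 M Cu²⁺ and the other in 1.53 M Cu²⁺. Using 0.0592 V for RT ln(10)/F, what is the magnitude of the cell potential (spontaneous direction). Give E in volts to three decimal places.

+0.097 V

For a concentration cell E°cell = 0. The 1.53 M side is the cathode (reduction is favoured where [Cu²⁺] is higher).
With n = 2, E = −(0.0592/2) log([Cu²⁺]ₐₙ/[Cu²⁺]꜀ₐₜ) = −(0.0592/2) log(0.000818/1.53) = −(0.0592/2)(-3.272) = +0.097 V.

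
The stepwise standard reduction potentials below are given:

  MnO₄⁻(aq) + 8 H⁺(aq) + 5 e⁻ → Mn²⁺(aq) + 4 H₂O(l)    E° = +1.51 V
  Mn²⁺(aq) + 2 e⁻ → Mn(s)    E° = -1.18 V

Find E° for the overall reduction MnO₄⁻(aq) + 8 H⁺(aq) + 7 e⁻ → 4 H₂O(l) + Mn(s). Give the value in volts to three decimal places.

+0.741 V

Since ΔG° = −nFE° is additive over sequential reductions, n₃E°₃ = n₁E°₁ + n₂E°₂.
E°₃ = (5×+1.51 + 2×-1.18) / 7 = (+5.190) / 7 = +0.741 V.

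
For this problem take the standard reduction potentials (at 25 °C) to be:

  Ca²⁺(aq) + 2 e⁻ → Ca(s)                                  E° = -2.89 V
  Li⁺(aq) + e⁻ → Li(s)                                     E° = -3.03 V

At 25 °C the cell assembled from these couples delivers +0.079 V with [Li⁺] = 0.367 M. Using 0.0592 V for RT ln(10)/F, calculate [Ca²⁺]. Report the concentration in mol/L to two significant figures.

Ca²⁺/Ca is the cathode, Li⁺/Li the anode: E°cell = +0.14 V, n = 2.
Overall reaction: Ca²⁺(aq) + 2 Li(s) → Ca(s) + 2 Li⁺(aq); Q = [Li⁺]^2/[Ca²⁺]^1.
From E = E° − (0.0592/n) log Q: log Q = (E° − E)·n/0.0592 = (+0.14 − (+0.079))·2/0.0592 = 2.0608.
So 1·log[Ca²⁺] = 2·log(0.367) − log Q = -0.8707 − (2.0608) = -2.9315; [Ca²⁺] = 10^(-2.9315) ≈ 0.0012 M.

0.0012 M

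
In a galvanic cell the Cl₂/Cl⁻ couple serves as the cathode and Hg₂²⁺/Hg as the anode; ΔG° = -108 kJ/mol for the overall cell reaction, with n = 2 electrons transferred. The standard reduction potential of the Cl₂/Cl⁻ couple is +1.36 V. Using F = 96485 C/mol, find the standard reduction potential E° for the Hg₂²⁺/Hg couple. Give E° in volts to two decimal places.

E°cell = −ΔG°/(nF) = −(-108×10³)/((2)(96485)) = +0.560 V.
Since Cl₂/Cl⁻ is the cathode and Hg₂²⁺/Hg the anode, E°cell = E°(Cl₂/Cl⁻) − E°(Hg₂²⁺/Hg).
So E°(Hg₂²⁺/Hg) = E°(Cl₂/Cl⁻) − E°cell = (+1.36) − (+0.560) = +0.80 V.

+0.80 V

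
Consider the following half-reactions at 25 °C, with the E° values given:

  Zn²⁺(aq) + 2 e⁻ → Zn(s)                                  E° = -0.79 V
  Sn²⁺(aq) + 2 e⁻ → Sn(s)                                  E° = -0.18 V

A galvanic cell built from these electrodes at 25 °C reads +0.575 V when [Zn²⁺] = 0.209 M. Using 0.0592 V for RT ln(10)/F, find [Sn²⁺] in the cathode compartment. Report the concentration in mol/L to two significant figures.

Sn²⁺/Sn is the cathode, Zn²⁺/Zn the anode: E°cell = +0.61 V, n = 2.
Overall reaction: Sn²⁺(aq) + Zn(s) → Sn(s) + Zn²⁺(aq); Q = [Zn²⁺]^1/[Sn²⁺]^1.
From E = E° − (0.0592/n) log Q: log Q = (E° − E)·n/0.0592 = (+0.61 − (+0.575))·2/0.0592 = 1.1824.
So 1·log[Sn²⁺] = 1·log(0.209) − log Q = -0.6799 − (1.1824) = -1.8623; [Sn²⁺] = 10^(-1.8623) ≈ 0.014 M.

0.014 M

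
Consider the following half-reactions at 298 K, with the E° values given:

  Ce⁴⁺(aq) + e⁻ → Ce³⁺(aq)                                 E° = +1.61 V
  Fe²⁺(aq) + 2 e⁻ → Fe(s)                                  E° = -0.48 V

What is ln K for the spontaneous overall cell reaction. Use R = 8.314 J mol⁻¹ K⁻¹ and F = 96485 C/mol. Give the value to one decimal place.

162.8

Cathode: Ce⁴⁺/Ce³⁺; anode: Fe²⁺/Fe. E°cell = (+1.61) − (-0.48) = +2.09 V, with n = 2.
ΔG° = −nFE° = −RT ln K, so ln K = nFE°/(RT) = (2)(96485)(+2.09) / ((8.314)(298)) = 162.783.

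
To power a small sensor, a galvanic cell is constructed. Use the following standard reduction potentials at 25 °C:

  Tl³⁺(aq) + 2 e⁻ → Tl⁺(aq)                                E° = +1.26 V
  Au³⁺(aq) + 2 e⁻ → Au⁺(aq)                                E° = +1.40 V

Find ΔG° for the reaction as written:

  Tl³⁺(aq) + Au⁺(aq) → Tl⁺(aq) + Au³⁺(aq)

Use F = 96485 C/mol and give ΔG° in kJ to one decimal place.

+27.0 kJ

As written, Tl³⁺/Tl⁺ is reduced (cathode) and Au³⁺/Au⁺ is oxidised (anode), so E°cell = (+1.26) − (+1.40) = -0.14 V.
Balancing electrons gives n = 2.
ΔG° = −nFE° = −(2)(96485)(-0.14) = 27,016 J = +27.0 kJ.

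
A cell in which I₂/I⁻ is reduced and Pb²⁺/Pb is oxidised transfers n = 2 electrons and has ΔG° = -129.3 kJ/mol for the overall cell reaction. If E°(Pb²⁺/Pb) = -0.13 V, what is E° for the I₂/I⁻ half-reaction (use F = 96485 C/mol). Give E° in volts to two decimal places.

E°cell = −ΔG°/(nF) = −(-129.3×10³)/((2)(96485)) = +0.670 V.
Since I₂/I⁻ is the cathode and Pb²⁺/Pb the anode, E°cell = E°(I₂/I⁻) − E°(Pb²⁺/Pb).
So E°(I₂/I⁻) = E°cell + E°(Pb²⁺/Pb) = +0.670 + (-0.13) = +0.54 V.

+0.54 V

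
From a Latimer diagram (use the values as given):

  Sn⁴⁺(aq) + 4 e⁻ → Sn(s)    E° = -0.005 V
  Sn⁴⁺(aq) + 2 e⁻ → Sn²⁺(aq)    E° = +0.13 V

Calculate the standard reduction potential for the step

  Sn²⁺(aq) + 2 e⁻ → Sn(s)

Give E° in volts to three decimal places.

Sequential free energies add, so n₃E°₃ = n₁E°₁ + n₂E°₂.
With n₃ = 4, and the known step contributing 2×(+0.13) V, the unknown satisfies 2·E° = 4×(-0.005) − 2×(+0.13) = -0.280.
E° = -0.280 / 2 = -0.140 V.

-0.140 V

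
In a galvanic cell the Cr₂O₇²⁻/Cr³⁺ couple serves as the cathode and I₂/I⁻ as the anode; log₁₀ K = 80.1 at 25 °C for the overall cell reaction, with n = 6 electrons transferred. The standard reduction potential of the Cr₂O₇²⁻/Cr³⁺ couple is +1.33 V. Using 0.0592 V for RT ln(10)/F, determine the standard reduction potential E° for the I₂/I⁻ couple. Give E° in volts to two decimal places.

+0.54 V

E°cell = (0.0592/n)·log K = (0.0592/6)(80.1) = +0.790 V.
Since Cr₂O₇²⁻/Cr³⁺ is the cathode and I₂/I⁻ the anode, E°cell = E°(Cr₂O₇²⁻/Cr³⁺) − E°(I₂/I⁻).
So E°(I₂/I⁻) = E°(Cr₂O₇²⁻/Cr³⁺) − E°cell = (+1.33) − (+0.790) = +0.54 V.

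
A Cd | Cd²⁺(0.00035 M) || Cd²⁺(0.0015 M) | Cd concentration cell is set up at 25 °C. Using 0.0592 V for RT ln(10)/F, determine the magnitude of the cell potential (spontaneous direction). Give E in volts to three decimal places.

For a concentration cell E°cell = 0. The 0.0015 M side is the cathode (reduction is favoured where [Cd²⁺] is higher).
With n = 2, E = −(0.0592/2) log([Cd²⁺]ₐₙ/[Cd²⁺]꜀ₐₜ) = −(0.0592/2) log(0.00035/0.0015) = −(0.0592/2)(-0.632) = +0.019 V.

+0.019 V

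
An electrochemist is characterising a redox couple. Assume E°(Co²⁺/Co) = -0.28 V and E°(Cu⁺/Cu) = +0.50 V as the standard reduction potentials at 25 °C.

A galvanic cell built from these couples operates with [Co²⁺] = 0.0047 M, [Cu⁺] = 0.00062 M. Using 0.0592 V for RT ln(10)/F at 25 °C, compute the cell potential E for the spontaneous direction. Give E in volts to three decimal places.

Cu⁺/Cu is the cathode (higher E°), Co²⁺/Co the anode: E°cell = +0.50 − (-0.28) = +0.78 V, n = 2.
Overall: 2 Cu⁺(aq) + Co(s) → 2 Cu(s) + Co²⁺(aq)
Q = [Co²⁺] / ([Cu⁺]^2); log Q = 4.087.
E = E° − (0.0592/n) log Q = +0.78 − (0.0592/2)(4.087) = +0.659 V.

+0.659 V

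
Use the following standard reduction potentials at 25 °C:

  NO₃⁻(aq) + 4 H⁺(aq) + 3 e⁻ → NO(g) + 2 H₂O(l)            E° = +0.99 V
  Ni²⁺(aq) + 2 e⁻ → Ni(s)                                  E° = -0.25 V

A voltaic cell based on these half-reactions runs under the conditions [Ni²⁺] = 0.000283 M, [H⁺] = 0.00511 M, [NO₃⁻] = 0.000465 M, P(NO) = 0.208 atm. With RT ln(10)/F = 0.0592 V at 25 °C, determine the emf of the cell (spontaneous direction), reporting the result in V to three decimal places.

+1.112 V

NO₃⁻/NO is the cathode (higher E°), Ni²⁺/Ni the anode: E°cell = +0.99 − (-0.25) = +1.24 V, n = 6.
Overall: 2 NO₃⁻(aq) + 8 H⁺(aq) + 3 Ni(s) → 2 NO(g) + 4 H₂O(l) + 3 Ni²⁺(aq)
Q = P(NO)^2·[Ni²⁺]^3 / ([NO₃⁻]^2·[H⁺]^8); log Q = 12.989.
E = E° − (0.0592/n) log Q = +1.24 − (0.0592/6)(12.989) = +1.112 V.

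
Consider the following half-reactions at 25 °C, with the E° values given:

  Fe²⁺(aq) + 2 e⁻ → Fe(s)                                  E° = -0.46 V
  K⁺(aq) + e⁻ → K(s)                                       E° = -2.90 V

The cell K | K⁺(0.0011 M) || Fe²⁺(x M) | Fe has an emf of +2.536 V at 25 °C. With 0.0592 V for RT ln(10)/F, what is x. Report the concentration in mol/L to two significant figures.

Fe²⁺/Fe is the cathode, K⁺/K the anode: E°cell = +2.44 V, n = 2.
Overall reaction: Fe²⁺(aq) + 2 K(s) → Fe(s) + 2 K⁺(aq); Q = [K⁺]^2/[Fe²⁺]^1.
From E = E° − (0.0592/n) log Q: log Q = (E° − E)·n/0.0592 = (+2.44 − (+2.536))·2/0.0592 = -3.2432.
So 1·log[Fe²⁺] = 2·log(0.0011) − log Q = -5.9172 − (-3.2432) = -2.6740; [Fe²⁺] = 10^(-2.6740) ≈ 0.0021 M.

0.0021 M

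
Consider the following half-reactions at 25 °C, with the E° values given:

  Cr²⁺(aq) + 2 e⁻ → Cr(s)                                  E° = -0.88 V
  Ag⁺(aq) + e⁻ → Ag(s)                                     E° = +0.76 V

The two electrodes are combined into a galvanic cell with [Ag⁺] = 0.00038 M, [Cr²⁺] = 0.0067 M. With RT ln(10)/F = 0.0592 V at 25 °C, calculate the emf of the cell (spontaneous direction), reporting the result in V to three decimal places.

Ag⁺/Ag is the cathode (higher E°), Cr²⁺/Cr the anode: E°cell = +0.76 − (-0.88) = +1.64 V, n = 2.
Overall: 2 Ag⁺(aq) + Cr(s) → 2 Ag(s) + Cr²⁺(aq)
Q = [Cr²⁺] / ([Ag⁺]^2); log Q = 4.667.
E = E° − (0.0592/n) log Q = +1.64 − (0.0592/2)(4.667) = +1.502 V.

+1.502 V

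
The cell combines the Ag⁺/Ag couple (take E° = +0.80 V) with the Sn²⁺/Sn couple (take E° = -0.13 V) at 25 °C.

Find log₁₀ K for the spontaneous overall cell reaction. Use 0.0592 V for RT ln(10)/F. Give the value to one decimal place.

Cathode: Ag⁺/Ag; anode: Sn²⁺/Sn. E°cell = +0.93 V, n = 2.
log K = nE°cell / 0.0592 = (2)(+0.93) / 0.0592 = 31.4.

31.4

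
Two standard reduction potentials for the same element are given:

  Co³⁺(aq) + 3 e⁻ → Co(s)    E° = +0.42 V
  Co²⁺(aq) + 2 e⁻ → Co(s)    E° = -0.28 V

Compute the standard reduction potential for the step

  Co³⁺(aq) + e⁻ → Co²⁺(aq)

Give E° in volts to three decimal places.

Sequential free energies add, so n₃E°₃ = n₁E°₁ + n₂E°₂.
With n₃ = 3, and the known step contributing 2×(-0.28) V, the unknown satisfies 1·E° = 3×(+0.42) − 2×(-0.28) = +1.820.
E° = +1.820 / 1 = +1.820 V.

+1.820 V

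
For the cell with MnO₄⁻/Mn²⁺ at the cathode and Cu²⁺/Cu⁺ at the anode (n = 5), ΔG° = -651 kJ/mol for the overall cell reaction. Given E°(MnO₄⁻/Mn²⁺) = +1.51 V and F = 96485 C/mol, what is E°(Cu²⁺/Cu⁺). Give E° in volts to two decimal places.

E°cell = −ΔG°/(nF) = −(-651×10³)/((5)(96485)) = +1.349 V.
Since MnO₄⁻/Mn²⁺ is the cathode and Cu²⁺/Cu⁺ the anode, E°cell = E°(MnO₄⁻/Mn²⁺) − E°(Cu²⁺/Cu⁺).
So E°(Cu²⁺/Cu⁺) = E°(MnO₄⁻/Mn²⁺) − E°cell = (+1.51) − (+1.349) = +0.16 V.

+0.16 V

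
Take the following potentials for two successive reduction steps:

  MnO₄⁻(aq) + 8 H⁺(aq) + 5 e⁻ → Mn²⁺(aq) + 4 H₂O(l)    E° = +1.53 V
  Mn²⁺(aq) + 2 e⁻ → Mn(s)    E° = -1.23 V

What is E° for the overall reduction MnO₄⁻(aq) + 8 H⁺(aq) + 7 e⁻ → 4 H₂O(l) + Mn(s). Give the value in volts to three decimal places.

Standard free energies of sequential steps add: ΔG°₃ = ΔG°₁ + ΔG°₂, so n₃E°₃ = n₁E°₁ + n₂E°₂.
E°₃ = (5×+1.53 + 2×-1.23) / 7 = (+5.190) / 7 = +0.741 V.

+0.741 V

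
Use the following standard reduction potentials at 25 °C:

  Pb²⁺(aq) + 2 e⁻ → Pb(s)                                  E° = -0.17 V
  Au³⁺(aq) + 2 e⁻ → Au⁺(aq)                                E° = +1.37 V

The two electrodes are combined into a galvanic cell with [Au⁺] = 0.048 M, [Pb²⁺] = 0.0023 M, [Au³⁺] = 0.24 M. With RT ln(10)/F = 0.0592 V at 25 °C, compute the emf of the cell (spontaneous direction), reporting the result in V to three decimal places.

+1.639 V

Au³⁺/Au⁺ is the cathode (higher E°), Pb²⁺/Pb the anode: E°cell = +1.37 − (-0.17) = +1.54 V, n = 2.
Overall: Au³⁺(aq) + Pb(s) → Au⁺(aq) + Pb²⁺(aq)
Q = [Au⁺]·[Pb²⁺] / ([Au³⁺]); log Q = -3.337.
E = E° − (0.0592/n) log Q = +1.54 − (0.0592/2)(-3.337) = +1.639 V.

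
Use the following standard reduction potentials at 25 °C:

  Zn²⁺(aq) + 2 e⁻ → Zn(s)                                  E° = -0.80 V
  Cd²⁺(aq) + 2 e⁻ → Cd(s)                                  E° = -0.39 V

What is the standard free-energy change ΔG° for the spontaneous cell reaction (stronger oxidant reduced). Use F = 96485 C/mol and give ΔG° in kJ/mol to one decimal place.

Cd²⁺/Cd (E° = -0.39 V) is the cathode; Zn²⁺/Zn (E° = -0.80 V) is the anode, so E°cell = +0.41 V.
Balancing electrons gives n = 2 (lcm of 2 and 2).
ΔG° = −nFE° = −(2)(96485)(+0.41) = -79,118 J = -79.1 kJ/mol.

-79.1 kJ/mol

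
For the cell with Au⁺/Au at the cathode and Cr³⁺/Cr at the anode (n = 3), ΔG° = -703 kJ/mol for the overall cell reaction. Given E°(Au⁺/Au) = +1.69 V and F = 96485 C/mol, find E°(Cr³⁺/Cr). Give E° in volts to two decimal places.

E°cell = −ΔG°/(nF) = −(-703×10³)/((3)(96485)) = +2.429 V.
Since Au⁺/Au is the cathode and Cr³⁺/Cr the anode, E°cell = E°(Au⁺/Au) − E°(Cr³⁺/Cr).
So E°(Cr³⁺/Cr) = E°(Au⁺/Au) − E°cell = (+1.69) − (+2.429) = -0.74 V.

-0.74 V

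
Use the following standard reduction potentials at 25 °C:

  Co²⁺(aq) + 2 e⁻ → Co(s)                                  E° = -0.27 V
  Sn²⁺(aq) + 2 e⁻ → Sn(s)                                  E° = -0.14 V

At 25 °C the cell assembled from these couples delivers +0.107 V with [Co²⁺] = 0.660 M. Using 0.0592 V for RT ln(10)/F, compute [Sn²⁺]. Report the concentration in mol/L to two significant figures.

0.11 M

Sn²⁺/Sn is the cathode, Co²⁺/Co the anode: E°cell = +0.13 V, n = 2.
Overall reaction: Sn²⁺(aq) + Co(s) → Sn(s) + Co²⁺(aq); Q = [Co²⁺]^1/[Sn²⁺]^1.
From E = E° − (0.0592/n) log Q: log Q = (E° − E)·n/0.0592 = (+0.13 − (+0.107))·2/0.0592 = 0.7770.
So 1·log[Sn²⁺] = 1·log(0.66) − log Q = -0.1805 − (0.7770) = -0.9575; [Sn²⁺] = 10^(-0.9575) ≈ 0.11 M.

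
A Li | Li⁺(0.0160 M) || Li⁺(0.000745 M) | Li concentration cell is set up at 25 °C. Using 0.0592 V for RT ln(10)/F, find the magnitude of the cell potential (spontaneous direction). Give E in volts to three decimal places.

For a concentration cell E°cell = 0. The 0.0160 M side is the cathode (reduction is favoured where [Li⁺] is higher).
With n = 1, E = −(0.0592/1) log([Li⁺]ₐₙ/[Li⁺]꜀ₐₜ) = −(0.0592/1) log(0.000745/0.016) = −(0.0592/1)(-1.332) = +0.079 V.

+0.079 V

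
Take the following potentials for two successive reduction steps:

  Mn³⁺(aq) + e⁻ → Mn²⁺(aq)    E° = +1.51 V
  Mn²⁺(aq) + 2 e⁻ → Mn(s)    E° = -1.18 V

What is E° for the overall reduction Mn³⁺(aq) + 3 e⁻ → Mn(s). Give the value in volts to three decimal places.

Since ΔG° = −nFE° is additive over sequential reductions, n₃E°₃ = n₁E°₁ + n₂E°₂.
E°₃ = (1×+1.51 + 2×-1.18) / 3 = (-0.850) / 3 = -0.283 V.

-0.283 V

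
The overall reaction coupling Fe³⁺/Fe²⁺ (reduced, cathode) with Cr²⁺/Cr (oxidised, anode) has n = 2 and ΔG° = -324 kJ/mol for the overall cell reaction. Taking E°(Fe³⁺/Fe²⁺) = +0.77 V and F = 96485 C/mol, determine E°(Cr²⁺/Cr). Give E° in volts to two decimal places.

-0.91 V

E°cell = −ΔG°/(nF) = −(-324×10³)/((2)(96485)) = +1.679 V.
Since Fe³⁺/Fe²⁺ is the cathode and Cr²⁺/Cr the anode, E°cell = E°(Fe³⁺/Fe²⁺) − E°(Cr²⁺/Cr).
So E°(Cr²⁺/Cr) = E°(Fe³⁺/Fe²⁺) − E°cell = (+0.77) − (+1.679) = -0.91 V.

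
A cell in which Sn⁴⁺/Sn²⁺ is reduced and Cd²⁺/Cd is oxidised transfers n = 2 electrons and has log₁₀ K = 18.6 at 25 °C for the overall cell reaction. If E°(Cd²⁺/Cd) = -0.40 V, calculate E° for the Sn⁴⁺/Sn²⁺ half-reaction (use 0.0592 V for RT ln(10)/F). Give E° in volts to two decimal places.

+0.15 V

E°cell = (0.0592/n)·log K = (0.0592/2)(18.6) = +0.551 V.
Since Sn⁴⁺/Sn²⁺ is the cathode and Cd²⁺/Cd the anode, E°cell = E°(Sn⁴⁺/Sn²⁺) − E°(Cd²⁺/Cd).
So E°(Sn⁴⁺/Sn²⁺) = E°cell + E°(Cd²⁺/Cd) = +0.551 + (-0.40) = +0.15 V.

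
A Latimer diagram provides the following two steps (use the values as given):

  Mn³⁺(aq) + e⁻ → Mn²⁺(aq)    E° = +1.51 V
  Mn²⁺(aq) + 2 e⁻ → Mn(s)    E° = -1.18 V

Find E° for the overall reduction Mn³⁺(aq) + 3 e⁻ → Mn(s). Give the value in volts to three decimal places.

Adding the free-energy changes (−nFE°) of the two steps gives −n₃FE°₃ = −n₁FE°₁ − n₂FE°₂.
E°₃ = (1×+1.51 + 2×-1.18) / 3 = (-0.850) / 3 = -0.283 V.

-0.283 V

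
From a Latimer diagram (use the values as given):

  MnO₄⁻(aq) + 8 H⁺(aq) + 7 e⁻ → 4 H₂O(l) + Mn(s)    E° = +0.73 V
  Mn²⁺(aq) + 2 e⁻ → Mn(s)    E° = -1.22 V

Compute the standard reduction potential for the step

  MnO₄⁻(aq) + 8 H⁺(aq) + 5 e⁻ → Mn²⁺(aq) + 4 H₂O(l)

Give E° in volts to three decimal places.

+1.510 V

Sequential free energies add, so n₃E°₃ = n₁E°₁ + n₂E°₂.
With n₃ = 7, and the known step contributing 2×(-1.22) V, the unknown satisfies 5·E° = 7×(+0.73) − 2×(-1.22) = +7.550.
E° = +7.550 / 5 = +1.510 V.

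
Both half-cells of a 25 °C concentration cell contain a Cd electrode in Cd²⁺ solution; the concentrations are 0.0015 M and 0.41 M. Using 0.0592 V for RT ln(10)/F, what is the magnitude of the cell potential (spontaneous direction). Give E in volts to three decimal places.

+0.072 V

For a concentration cell E°cell = 0. The 0.41 M side is the cathode (reduction is favoured where [Cd²⁺] is higher).
With n = 2, E = −(0.0592/2) log([Cd²⁺]ₐₙ/[Cd²⁺]꜀ₐₜ) = −(0.0592/2) log(0.0015/0.41) = −(0.0592/2)(-2.437) = +0.072 V.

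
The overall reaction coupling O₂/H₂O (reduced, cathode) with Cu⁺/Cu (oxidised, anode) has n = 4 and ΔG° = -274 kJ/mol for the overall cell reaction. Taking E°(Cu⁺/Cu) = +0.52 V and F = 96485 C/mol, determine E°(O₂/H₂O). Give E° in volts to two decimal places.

+1.23 V

E°cell = −ΔG°/(nF) = −(-274×10³)/((4)(96485)) = +0.710 V.
Since O₂/H₂O is the cathode and Cu⁺/Cu the anode, E°cell = E°(O₂/H₂O) − E°(Cu⁺/Cu).
So E°(O₂/H₂O) = E°cell + E°(Cu⁺/Cu) = +0.710 + (+0.52) = +1.23 V.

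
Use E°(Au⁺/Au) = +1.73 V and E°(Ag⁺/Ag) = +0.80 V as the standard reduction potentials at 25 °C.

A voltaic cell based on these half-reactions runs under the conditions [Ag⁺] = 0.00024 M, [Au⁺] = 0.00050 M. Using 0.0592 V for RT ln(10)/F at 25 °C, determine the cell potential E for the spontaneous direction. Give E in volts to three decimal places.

Au⁺/Au is the cathode (higher E°), Ag⁺/Ag the anode: E°cell = +1.73 − (+0.80) = +0.93 V, n = 1.
Overall: Au⁺(aq) + Ag(s) → Au(s) + Ag⁺(aq)
Q = [Ag⁺] / ([Au⁺]); log Q = -0.319.
E = E° − (0.0592/n) log Q = +0.93 − (0.0592/1)(-0.319) = +0.949 V.

+0.949 V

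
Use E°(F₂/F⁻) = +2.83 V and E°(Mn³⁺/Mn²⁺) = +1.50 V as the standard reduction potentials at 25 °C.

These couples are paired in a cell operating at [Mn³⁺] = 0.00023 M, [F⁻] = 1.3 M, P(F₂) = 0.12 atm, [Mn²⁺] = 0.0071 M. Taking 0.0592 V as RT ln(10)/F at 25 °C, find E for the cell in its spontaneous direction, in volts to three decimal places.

F₂/F⁻ is the cathode (higher E°), Mn³⁺/Mn²⁺ the anode: E°cell = +2.83 − (+1.50) = +1.33 V, n = 2.
Overall: F₂(g) + 2 Mn²⁺(aq) → 2 F⁻(aq) + 2 Mn³⁺(aq)
Q = [F⁻]^2·[Mn³⁺]^2 / (P(F₂)·[Mn²⁺]^2); log Q = -1.830.
E = E° − (0.0592/n) log Q = +1.33 − (0.0592/2)(-1.830) = +1.384 V.

+1.384 V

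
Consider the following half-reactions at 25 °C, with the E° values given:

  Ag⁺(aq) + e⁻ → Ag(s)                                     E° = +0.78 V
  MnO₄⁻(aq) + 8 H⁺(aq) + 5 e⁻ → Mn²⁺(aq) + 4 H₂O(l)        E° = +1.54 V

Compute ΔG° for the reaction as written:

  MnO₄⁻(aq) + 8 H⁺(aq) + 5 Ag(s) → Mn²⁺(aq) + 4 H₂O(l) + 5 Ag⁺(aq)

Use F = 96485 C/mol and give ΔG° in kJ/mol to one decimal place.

-366.6 kJ/mol

As written, MnO₄⁻/Mn²⁺ is reduced (cathode) and Ag⁺/Ag is oxidised (anode), so E°cell = (+1.54) − (+0.78) = +0.76 V.
Balancing electrons gives n = 5.
ΔG° = −nFE° = −(5)(96485)(+0.76) = -366,643 J = -366.6 kJ/mol.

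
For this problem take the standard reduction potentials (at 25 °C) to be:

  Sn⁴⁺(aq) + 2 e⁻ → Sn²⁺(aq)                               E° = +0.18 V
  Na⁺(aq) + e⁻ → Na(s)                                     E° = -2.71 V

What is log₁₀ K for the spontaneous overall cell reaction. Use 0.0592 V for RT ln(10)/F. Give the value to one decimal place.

Cathode: Sn⁴⁺/Sn²⁺; anode: Na⁺/Na. E°cell = +2.89 V, n = 2.
log K = nE°cell / 0.0592 = (2)(+2.89) / 0.0592 = 97.6.

97.6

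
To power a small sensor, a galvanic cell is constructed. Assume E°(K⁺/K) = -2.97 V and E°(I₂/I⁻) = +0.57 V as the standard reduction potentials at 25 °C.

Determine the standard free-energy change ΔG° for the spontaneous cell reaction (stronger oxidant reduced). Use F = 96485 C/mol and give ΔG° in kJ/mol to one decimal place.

-683.1 kJ/mol

I₂/I⁻ (E° = +0.57 V) is the cathode; K⁺/K (E° = -2.97 V) is the anode, so E°cell = +3.54 V.
Balancing electrons gives n = 2 (lcm of 2 and 1).
ΔG° = −nFE° = −(2)(96485)(+3.54) = -683,114 J = -683.1 kJ/mol.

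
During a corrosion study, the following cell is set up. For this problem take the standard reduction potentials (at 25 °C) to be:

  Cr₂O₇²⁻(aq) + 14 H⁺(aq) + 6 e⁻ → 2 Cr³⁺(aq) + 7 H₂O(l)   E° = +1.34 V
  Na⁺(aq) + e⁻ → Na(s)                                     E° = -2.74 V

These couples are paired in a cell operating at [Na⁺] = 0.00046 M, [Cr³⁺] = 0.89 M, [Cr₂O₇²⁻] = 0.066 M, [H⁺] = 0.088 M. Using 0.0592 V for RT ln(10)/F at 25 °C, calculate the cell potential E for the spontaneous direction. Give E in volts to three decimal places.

+4.121 V

Cr₂O₇²⁻/Cr³⁺ is the cathode (higher E°), Na⁺/Na the anode: E°cell = +1.34 − (-2.74) = +4.08 V, n = 6.
Overall: Cr₂O₇²⁻(aq) + 14 H⁺(aq) + 6 Na(s) → 2 Cr³⁺(aq) + 7 H₂O(l) + 6 Na⁺(aq)
Q = [Cr³⁺]^2·[Na⁺]^6 / ([Cr₂O₇²⁻]·[H⁺]^14); log Q = -4.167.
E = E° − (0.0592/n) log Q = +4.08 − (0.0592/6)(-4.167) = +4.121 V.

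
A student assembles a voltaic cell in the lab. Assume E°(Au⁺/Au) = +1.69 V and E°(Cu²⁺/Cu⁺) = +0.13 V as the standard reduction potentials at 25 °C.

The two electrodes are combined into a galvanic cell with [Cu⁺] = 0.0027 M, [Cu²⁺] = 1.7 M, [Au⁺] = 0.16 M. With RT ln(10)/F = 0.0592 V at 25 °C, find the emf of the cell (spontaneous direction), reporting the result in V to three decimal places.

+1.347 V

Au⁺/Au is the cathode (higher E°), Cu²⁺/Cu⁺ the anode: E°cell = +1.69 − (+0.13) = +1.56 V, n = 1.
Overall: Au⁺(aq) + Cu⁺(aq) → Au(s) + Cu²⁺(aq)
Q = [Cu²⁺] / ([Au⁺]·[Cu⁺]); log Q = 3.595.
E = E° − (0.0592/n) log Q = +1.56 − (0.0592/1)(3.595) = +1.347 V.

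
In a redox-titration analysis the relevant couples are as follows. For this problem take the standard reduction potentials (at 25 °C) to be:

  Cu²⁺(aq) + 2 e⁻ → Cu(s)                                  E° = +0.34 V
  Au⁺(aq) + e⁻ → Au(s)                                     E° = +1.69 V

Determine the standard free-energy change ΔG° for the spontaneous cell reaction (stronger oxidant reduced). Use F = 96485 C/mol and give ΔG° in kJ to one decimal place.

-260.5 kJ

Au⁺/Au (E° = +1.69 V) is the cathode; Cu²⁺/Cu (E° = +0.34 V) is the anode, so E°cell = +1.35 V.
Balancing electrons gives n = 2 (lcm of 1 and 2).
ΔG° = −nFE° = −(2)(96485)(+1.35) = -260,510 J = -260.5 kJ.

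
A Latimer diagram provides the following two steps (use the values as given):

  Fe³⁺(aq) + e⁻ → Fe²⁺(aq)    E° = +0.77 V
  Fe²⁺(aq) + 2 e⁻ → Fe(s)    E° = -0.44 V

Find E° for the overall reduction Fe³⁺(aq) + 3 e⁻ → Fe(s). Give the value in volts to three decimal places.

Since ΔG° = −nFE° is additive over sequential reductions, n₃E°₃ = n₁E°₁ + n₂E°₂.
E°₃ = (1×+0.77 + 2×-0.44) / 3 = (-0.110) / 3 = -0.037 V.
E° values themselves are not directly additive — weighting by electron count is essential.

-0.037 V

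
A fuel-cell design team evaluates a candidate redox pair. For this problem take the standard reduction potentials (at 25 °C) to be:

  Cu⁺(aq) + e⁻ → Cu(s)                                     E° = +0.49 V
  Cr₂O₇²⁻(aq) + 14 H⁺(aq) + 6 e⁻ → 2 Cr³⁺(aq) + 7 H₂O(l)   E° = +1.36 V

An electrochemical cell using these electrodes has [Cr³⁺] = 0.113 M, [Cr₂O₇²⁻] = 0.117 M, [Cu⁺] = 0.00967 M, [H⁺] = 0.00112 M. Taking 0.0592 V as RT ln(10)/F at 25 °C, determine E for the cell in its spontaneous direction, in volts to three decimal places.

+0.591 V

Cr₂O₇²⁻/Cr³⁺ is the cathode (higher E°), Cu⁺/Cu the anode: E°cell = +1.36 − (+0.49) = +0.87 V, n = 6.
Overall: Cr₂O₇²⁻(aq) + 14 H⁺(aq) + 6 Cu(s) → 2 Cr³⁺(aq) + 7 H₂O(l) + 6 Cu⁺(aq)
Q = [Cr³⁺]^2·[Cu⁺]^6 / ([Cr₂O₇²⁻]·[H⁺]^14); log Q = 28.261.
E = E° − (0.0592/n) log Q = +0.87 − (0.0592/6)(28.261) = +0.591 V.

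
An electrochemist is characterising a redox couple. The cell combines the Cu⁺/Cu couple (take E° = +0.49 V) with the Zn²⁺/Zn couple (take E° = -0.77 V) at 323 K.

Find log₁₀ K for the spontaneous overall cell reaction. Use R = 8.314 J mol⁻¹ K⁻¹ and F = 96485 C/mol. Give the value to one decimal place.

Cathode: Cu⁺/Cu; anode: Zn²⁺/Zn. E°cell = (+0.49) − (-0.77) = +1.26 V, with n = 2.
ΔG° = −nFE° = −RT ln K, so ln K = nFE°/(RT) = (2)(96485)(+1.26) / ((8.314)(323)) = 90.542.
log₁₀ K = 90.542 / ln 10 = 39.3.

39.3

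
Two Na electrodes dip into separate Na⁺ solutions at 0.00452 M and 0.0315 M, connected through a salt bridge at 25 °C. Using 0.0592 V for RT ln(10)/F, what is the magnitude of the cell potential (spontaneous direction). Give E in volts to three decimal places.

For a concentration cell E°cell = 0. The 0.0315 M side is the cathode (reduction is favoured where [Na⁺] is higher).
With n = 1, E = −(0.0592/1) log([Na⁺]ₐₙ/[Na⁺]꜀ₐₜ) = −(0.0592/1) log(0.00452/0.0315) = −(0.0592/1)(-0.843) = +0.050 V.

+0.050 V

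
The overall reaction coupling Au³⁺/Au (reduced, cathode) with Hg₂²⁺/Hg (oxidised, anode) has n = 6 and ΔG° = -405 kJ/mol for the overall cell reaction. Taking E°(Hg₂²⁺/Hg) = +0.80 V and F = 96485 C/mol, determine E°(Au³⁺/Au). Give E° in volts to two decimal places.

E°cell = −ΔG°/(nF) = −(-405×10³)/((6)(96485)) = +0.700 V.
Since Au³⁺/Au is the cathode and Hg₂²⁺/Hg the anode, E°cell = E°(Au³⁺/Au) − E°(Hg₂²⁺/Hg).
So E°(Au³⁺/Au) = E°cell + E°(Hg₂²⁺/Hg) = +0.700 + (+0.80) = +1.50 V.

+1.50 V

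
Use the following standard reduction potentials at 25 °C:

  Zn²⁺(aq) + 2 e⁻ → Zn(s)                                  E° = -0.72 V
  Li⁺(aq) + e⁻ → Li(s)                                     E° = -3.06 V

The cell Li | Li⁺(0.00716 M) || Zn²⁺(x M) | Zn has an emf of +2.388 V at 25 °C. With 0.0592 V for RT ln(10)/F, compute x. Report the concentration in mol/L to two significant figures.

Zn²⁺/Zn is the cathode, Li⁺/Li the anode: E°cell = +2.34 V, n = 2.
Overall reaction: Zn²⁺(aq) + 2 Li(s) → Zn(s) + 2 Li⁺(aq); Q = [Li⁺]^2/[Zn²⁺]^1.
From E = E° − (0.0592/n) log Q: log Q = (E° − E)·n/0.0592 = (+2.34 − (+2.388))·2/0.0592 = -1.6216.
So 1·log[Zn²⁺] = 2·log(0.00716) − log Q = -4.2902 − (-1.6216) = -2.6686; [Zn²⁺] = 10^(-2.6686) ≈ 0.0021 M.

0.0021 M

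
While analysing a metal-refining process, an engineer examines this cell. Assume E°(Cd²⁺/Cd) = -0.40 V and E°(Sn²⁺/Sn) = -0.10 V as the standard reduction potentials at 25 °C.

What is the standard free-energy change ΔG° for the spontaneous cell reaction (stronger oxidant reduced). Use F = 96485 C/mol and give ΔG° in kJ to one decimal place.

Sn²⁺/Sn (E° = -0.10 V) is the cathode; Cd²⁺/Cd (E° = -0.40 V) is the anode, so E°cell = +0.30 V.
Balancing electrons gives n = 2 (lcm of 2 and 2).
ΔG° = −nFE° = −(2)(96485)(+0.30) = -57,891 J = -57.9 kJ.

-57.9 kJ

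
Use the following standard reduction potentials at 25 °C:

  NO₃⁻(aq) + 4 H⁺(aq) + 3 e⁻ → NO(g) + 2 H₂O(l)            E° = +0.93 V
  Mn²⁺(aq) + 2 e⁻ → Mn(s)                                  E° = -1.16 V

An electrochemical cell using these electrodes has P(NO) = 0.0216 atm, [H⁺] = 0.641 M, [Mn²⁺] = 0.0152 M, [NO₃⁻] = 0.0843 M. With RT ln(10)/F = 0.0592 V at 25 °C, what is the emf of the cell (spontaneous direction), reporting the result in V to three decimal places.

NO₃⁻/NO is the cathode (higher E°), Mn²⁺/Mn the anode: E°cell = +0.93 − (-1.16) = +2.09 V, n = 6.
Overall: 2 NO₃⁻(aq) + 8 H⁺(aq) + 3 Mn(s) → 2 NO(g) + 4 H₂O(l) + 3 Mn²⁺(aq)
Q = P(NO)^2·[Mn²⁺]^3 / ([NO₃⁻]^2·[H⁺]^8); log Q = -5.092.
E = E° − (0.0592/n) log Q = +2.09 − (0.0592/6)(-5.092) = +2.140 V.

+2.140 V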